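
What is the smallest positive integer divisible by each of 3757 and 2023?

gcd first: 3757 = 1·2023 + 1734; 2023 = 1·1734 + 289; 1734 = 6·289 + 0 → gcd = 289
lcm = 3757·2023/gcd = 7600411/289 = 26299

26299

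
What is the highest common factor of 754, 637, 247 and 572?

754 = 2 · 13 · 29; 637 = 7² · 13; 247 = 13 · 19; 572 = 2² · 11 · 13
gcd takes min exponent of each prime: 13 = 13

13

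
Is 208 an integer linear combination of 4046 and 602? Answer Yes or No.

By Bézout, 4046x − 602y = 208 has integer solutions iff gcd(4046, 602) | 208.
Euclid: 4046 = 6·602 + 434; 602 = 1·434 + 168; 434 = 2·168 + 98; 168 = 1·98 + 70; 98 = 1·70 + 28; 70 = 2·28 + 14; 28 = 2·14 + 0. gcd = 14; 208 mod 14 = 12. No.

No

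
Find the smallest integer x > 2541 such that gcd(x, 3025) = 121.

gcd(x, 3025) = 121 forces 121 | x; write x = 121s. Then gcd(121s, 121·25) = 121·gcd(s, 25), so need gcd(s, 25) = 1.
121s > 2541 gives s ≥ 22. The least s ≥ 22 coprime to 25 is 22, so x = 121·22 = 2662.

2662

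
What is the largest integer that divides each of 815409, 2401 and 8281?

gcd(815409, 2401): 815409 = 339·2401 + 1470; 2401 = 1·1470 + 931; 1470 = 1·931 + 539; 931 = 1·539 + 392; 539 = 1·392 + 147; 392 = 2·147 + 98; 147 = 1·98 + 49; 98 = 2·49 + 0 → 49
gcd(49, 8281): 8281 = 169·49 + 0 → 49

49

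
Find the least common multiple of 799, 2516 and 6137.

42688972

799 = 17 · 47; 2516 = 2² · 17 · 37; 6137 = 17 · 19²
lcm takes max exponent of each prime: 2² · 17 · 19² · 37 · 47 = 42688972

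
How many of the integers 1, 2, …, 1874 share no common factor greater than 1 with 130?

Prime factors of 130: 2, 5, 13. Count integers ≤ 1874 divisible by none of them.
By inclusion–exclusion: 1874 − ⌊1874/2⌋ − ⌊1874/5⌋ − ⌊1874/13⌋ + ⌊1874/10⌋ + ⌊1874/26⌋ + ⌊1874/65⌋ − ⌊1874/130⌋ = 692.

692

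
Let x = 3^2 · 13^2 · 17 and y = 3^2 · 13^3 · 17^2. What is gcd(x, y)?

min exponent per shared prime: 3^2 · 13^2 · 17 = 25857

25857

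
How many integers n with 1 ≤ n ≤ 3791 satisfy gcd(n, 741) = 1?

2211

Prime factors of 741: 3, 13, 19. Count integers ≤ 3791 divisible by none of them.
By inclusion–exclusion: 3791 − ⌊3791/3⌋ − ⌊3791/13⌋ − ⌊3791/19⌋ + ⌊3791/39⌋ + ⌊3791/57⌋ + ⌊3791/247⌋ − ⌊3791/741⌋ = 2211.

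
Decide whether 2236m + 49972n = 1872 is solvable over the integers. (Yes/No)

Yes

gcd(2236, 49972): 49972 = 22·2236 + 780; 2236 = 2·780 + 676; 780 = 1·676 + 104; 676 = 6·104 + 52; 104 = 2·52 + 0 → 52
52 divides 1872, so a solution exists.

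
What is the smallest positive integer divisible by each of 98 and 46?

2254

98 = 2 · 7²; 46 = 2 · 23
max exponents: 2 · 7² · 23 = 2254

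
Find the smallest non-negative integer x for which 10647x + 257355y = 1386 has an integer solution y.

Reduce mod 257355: 10647x ≡ 1386 (mod 257355). With g = gcd(10647, 257355) = 63 dividing 1386, divide through: 169x ≡ 22 (mod 4085).
Since gcd(169, 4085) = 1, x ≡ 22·(169)⁻¹ ≡ 1813 (mod 4085). Smallest non-negative: 1813.

1813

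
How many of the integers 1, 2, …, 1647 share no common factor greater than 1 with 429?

429 = 3·11·13. Inclusion–exclusion on these primes:
1647 − ⌊1647/3⌋ − ⌊1647/11⌋ − ⌊1647/13⌋ + ⌊1647/33⌋ + ⌊1647/39⌋ + ⌊1647/143⌋ − ⌊1647/429⌋ = 922

922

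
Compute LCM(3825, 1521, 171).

12282075

3825 = 3² · 5² · 17; 1521 = 3² · 13²; 171 = 3² · 19
lcm takes max exponent of each prime: 3² · 5² · 13² · 17 · 19 = 12282075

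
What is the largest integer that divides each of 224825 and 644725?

224825 = 5² · 17 · 23²
644725 = 5² · 17 · 37 · 41
Common: 5² · 17 = 425

425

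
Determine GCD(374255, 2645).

Euclid: 374255 = 141·2645 + 1310; 2645 = 2·1310 + 25; 1310 = 52·25 + 10; 25 = 2·10 + 5; 10 = 2·5 + 0. Last nonzero remainder: 5.

5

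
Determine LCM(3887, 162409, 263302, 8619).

296807969406

lcm(3887, 162409) = 3887·162409/gcd = 631283783/169 = 3735407
lcm(3735407, 263302) = 3735407·263302/gcd = 983540133914/169 = 5819764106
lcm(5819764106, 8619) = 5819764106·8619/gcd = 50160546829614/169 = 296807969406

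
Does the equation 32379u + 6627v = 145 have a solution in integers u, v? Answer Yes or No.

No

By Bézout, 32379u + 6627v = 145 has integer solutions iff gcd(32379, 6627) | 145.
Euclid: 32379 = 4·6627 + 5871; 6627 = 1·5871 + 756; 5871 = 7·756 + 579; 756 = 1·579 + 177; 579 = 3·177 + 48; 177 = 3·48 + 33; 48 = 1·33 + 15; 33 = 2·15 + 3; 15 = 5·3 + 0. gcd = 3; 145 mod 3 = 1. No.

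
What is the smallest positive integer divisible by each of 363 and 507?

gcd first: 507 = 1·363 + 144; 363 = 2·144 + 75; 144 = 1·75 + 69; 75 = 1·69 + 6; 69 = 11·6 + 3; 6 = 2·3 + 0 → gcd = 3
lcm = 363·507/gcd = 184041/3 = 61347

61347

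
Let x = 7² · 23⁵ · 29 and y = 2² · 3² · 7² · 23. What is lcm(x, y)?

max exponent per prime: 2² · 3² · 7² · 23⁵ · 29 = 329257562508

329257562508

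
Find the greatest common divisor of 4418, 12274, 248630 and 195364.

4418 = 2 · 47²; 12274 = 2 · 17 · 19²; 248630 = 2 · 5 · 23² · 47; 195364 = 2² · 13² · 17²
gcd takes min exponent of each prime: 2 = 2

2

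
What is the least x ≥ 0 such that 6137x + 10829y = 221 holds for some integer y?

gcd(6137, 10829) = 17 (Euclid: 10829 = 1·6137 + 4692; 6137 = 1·4692 + 1445; 4692 = 3·1445 + 357; 1445 = 4·357 + 17; 357 = 21·17 + 0), and 17 | 221.
Extended Euclid: 6137·(30) + 10829·(-17) = 17. Scale by 13: x₀ = 390.
General solution x = x₀ + 637t; reducing mod 637 gives x = 390 (and y = -221).

390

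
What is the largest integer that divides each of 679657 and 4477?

121

Euclid: 679657 = 151·4477 + 3630; 4477 = 1·3630 + 847; 3630 = 4·847 + 242; 847 = 3·242 + 121; 242 = 2·121 + 0. Last nonzero remainder: 121.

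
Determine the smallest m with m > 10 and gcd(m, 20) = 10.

30

gcd(m, 20) = 10 forces 10 | m; write m = 10s. Then gcd(10s, 10·2) = 10·gcd(s, 2), so need gcd(s, 2) = 1.
10s > 10 gives s ≥ 2. The least s ≥ 2 coprime to 2 is 3, so m = 10·3 = 30.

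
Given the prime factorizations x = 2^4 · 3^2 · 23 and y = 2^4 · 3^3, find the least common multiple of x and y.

max exponent per prime: 2^4 · 3^3 · 23 = 9936

9936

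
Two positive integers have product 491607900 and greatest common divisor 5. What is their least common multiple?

Since gcd(u,v)·lcm(u,v) = uv, lcm = 491607900/5 = 98321580.

98321580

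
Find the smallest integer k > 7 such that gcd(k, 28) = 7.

21

28 = 7·4. Any k with gcd(k, 28) = 7 is a multiple of 7, say 7s, with s coprime to 4.
Need s > 7/7, so s ≥ 2. First s ≥ 2 with gcd(s, 4) = 1 is s = 3. Thus k = 7·3 = 21.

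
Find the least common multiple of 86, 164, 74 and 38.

lcm(86, 164) = 86·164/gcd = 14104/2 = 7052
lcm(7052, 74) = 7052·74/gcd = 521848/2 = 260924
lcm(260924, 38) = 260924·38/gcd = 9915112/2 = 4957556

4957556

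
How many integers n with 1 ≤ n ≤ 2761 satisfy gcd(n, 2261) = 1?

2261 = 7·17·19. Inclusion–exclusion on these primes:
2761 − ⌊2761/7⌋ − ⌊2761/17⌋ − ⌊2761/19⌋ + ⌊2761/119⌋ + ⌊2761/133⌋ + ⌊2761/323⌋ − ⌊2761/2261⌋ = 2110

2110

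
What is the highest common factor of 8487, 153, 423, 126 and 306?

8487 = 3² · 23 · 41; 153 = 3² · 17; 423 = 3² · 47; 126 = 2 · 3² · 7; 306 = 2 · 3² · 17
gcd takes min exponent of each prime: 3² = 9

9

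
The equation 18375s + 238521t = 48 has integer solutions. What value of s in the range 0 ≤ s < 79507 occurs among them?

66033

Euclid: 238521 = 12·18375 + 18021; 18375 = 1·18021 + 354; 18021 = 50·354 + 321; 354 = 1·321 + 33; 321 = 9·33 + 24; 33 = 1·24 + 9; 24 = 2·9 + 6; 9 = 1·6 + 3; 6 = 2·3 + 0 → gcd = 3; 48 = 3·16.
Back-substitution yields 18375·(28973) + 238521·(-2232) = 3, so one solution is s = 28973·16 = 463568, t = -2232·16 = -35712.
Solutions in s differ by 238521/3 = 79507; the one in [0, 79507) is 463568 mod 79507 = 66033.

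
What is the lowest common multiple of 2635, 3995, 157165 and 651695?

1755661768135

2635 = 5 · 17 · 31; 3995 = 5 · 17 · 47; 157165 = 5 · 17 · 43²; 651695 = 5 · 11 · 17² · 41
lcm takes max exponent of each prime: 5 · 11 · 17² · 31 · 41 · 43² · 47 = 1755661768135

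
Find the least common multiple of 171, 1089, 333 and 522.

171 = 3² · 19; 1089 = 3² · 11²; 333 = 3² · 37; 522 = 2 · 3² · 29
lcm takes max exponent of each prime: 2 · 3² · 11² · 19 · 29 · 37 = 44402886

44402886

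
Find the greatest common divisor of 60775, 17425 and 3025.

25

gcd(60775, 17425): 60775 = 3·17425 + 8500; 17425 = 2·8500 + 425; 8500 = 20·425 + 0 → 425
gcd(425, 3025): 3025 = 7·425 + 50; 425 = 8·50 + 25; 50 = 2·25 + 0 → 25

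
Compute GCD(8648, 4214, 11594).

8648 = 2³ · 23 · 47; 4214 = 2 · 7² · 43; 11594 = 2 · 11 · 17 · 31
gcd takes min exponent of each prime: 2 = 2

2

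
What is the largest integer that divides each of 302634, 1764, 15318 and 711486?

302634 = 2 · 3² · 17 · 23 · 43; 1764 = 2² · 3² · 7²; 15318 = 2 · 3² · 23 · 37; 711486 = 2 · 3² · 29² · 47
gcd takes min exponent of each prime: 2 · 3² = 18

18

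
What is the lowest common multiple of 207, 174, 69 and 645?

207 = 3² · 23; 174 = 2 · 3 · 29; 69 = 3 · 23; 645 = 3 · 5 · 43
lcm takes max exponent of each prime: 2 · 3² · 5 · 23 · 29 · 43 = 2581290

2581290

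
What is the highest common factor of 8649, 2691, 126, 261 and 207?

gcd(8649, 2691): 8649 = 3·2691 + 576; 2691 = 4·576 + 387; 576 = 1·387 + 189; 387 = 2·189 + 9; 189 = 21·9 + 0 → 9
gcd(9, 126): 126 = 14·9 + 0 → 9
gcd(9, 261): 261 = 29·9 + 0 → 9
gcd(9, 207): 207 = 23·9 + 0 → 9

9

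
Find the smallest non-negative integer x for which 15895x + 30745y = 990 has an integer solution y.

149

Reduce mod 30745: 15895x ≡ 990 (mod 30745). With g = gcd(15895, 30745) = 55 dividing 990, divide through: 289x ≡ 18 (mod 559).
Since gcd(289, 559) = 1, x ≡ 18·(289)⁻¹ ≡ 149 (mod 559). Smallest non-negative: 149.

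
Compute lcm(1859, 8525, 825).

4322175

1859 = 11 · 13²; 8525 = 5² · 11 · 31; 825 = 3 · 5² · 11
lcm takes max exponent of each prime: 3 · 5² · 11 · 13² · 31 = 4322175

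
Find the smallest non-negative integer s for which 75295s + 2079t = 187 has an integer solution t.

88

gcd(75295, 2079) = 11 (Euclid: 75295 = 36·2079 + 451; 2079 = 4·451 + 275; 451 = 1·275 + 176; 275 = 1·176 + 99; 176 = 1·99 + 77; 99 = 1·77 + 22; 77 = 3·22 + 11; 22 = 2·11 + 0), and 11 | 187.
Extended Euclid: 75295·(83) + 2079·(-3006) = 11. Scale by 17: s₀ = 1411.
General solution s = s₀ + 189k; reducing mod 189 gives s = 88 (and t = -3187).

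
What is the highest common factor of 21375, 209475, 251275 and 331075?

475

gcd(21375, 209475): 209475 = 9·21375 + 17100; 21375 = 1·17100 + 4275; 17100 = 4·4275 + 0 → 4275
gcd(4275, 251275): 251275 = 58·4275 + 3325; 4275 = 1·3325 + 950; 3325 = 3·950 + 475; 950 = 2·475 + 0 → 475
gcd(475, 331075): 331075 = 697·475 + 0 → 475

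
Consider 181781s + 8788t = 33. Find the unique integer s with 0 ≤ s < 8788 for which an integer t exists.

4313

Euclid: 181781 = 20·8788 + 6021; 8788 = 1·6021 + 2767; 6021 = 2·2767 + 487; 2767 = 5·487 + 332; 487 = 1·332 + 155; 332 = 2·155 + 22; 155 = 7·22 + 1; 22 = 22·1 + 0 → gcd = 1; 33 = 1·33.
Back-substitution yields 181781·(397) + 8788·(-8212) = 1, so one solution is s = 397·33 = 13101, t = -8212·33 = -270996.
Solutions in s differ by 8788/1 = 8788; the one in [0, 8788) is 13101 mod 8788 = 4313.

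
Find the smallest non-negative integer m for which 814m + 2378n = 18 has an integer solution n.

38

Reduce mod 2378: 814m ≡ 18 (mod 2378). With g = gcd(814, 2378) = 2 dividing 18, divide through: 407m ≡ 9 (mod 1189).
Since gcd(407, 1189) = 1, m ≡ 9·(407)⁻¹ ≡ 38 (mod 1189). Smallest non-negative: 38.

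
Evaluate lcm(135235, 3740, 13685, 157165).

41194203820

135235 = 5 · 17 · 37 · 43; 3740 = 2² · 5 · 11 · 17; 13685 = 5 · 7 · 17 · 23; 157165 = 5 · 17 · 43²
lcm takes max exponent of each prime: 2² · 5 · 7 · 11 · 17 · 23 · 37 · 43² = 41194203820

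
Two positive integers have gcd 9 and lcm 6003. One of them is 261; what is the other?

207

Using uv = gcd(u,v)·lcm(u,v) = 9·6003 = 54027, we get v = 54027/261 = 207.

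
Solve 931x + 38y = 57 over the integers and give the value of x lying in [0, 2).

Euclid: 931 = 24·38 + 19; 38 = 2·19 + 0 → gcd = 19; 57 = 19·3.
Back-substitution yields 931·(1) + 38·(-24) = 19, so one solution is x = 1·3 = 3, y = -24·3 = -72.
Solutions in x differ by 38/19 = 2; the one in [0, 2) is 3 mod 2 = 1.

1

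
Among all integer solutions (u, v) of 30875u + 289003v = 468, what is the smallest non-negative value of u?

Euclid: 289003 = 9·30875 + 11128; 30875 = 2·11128 + 8619; 11128 = 1·8619 + 2509; 8619 = 3·2509 + 1092; 2509 = 2·1092 + 325; 1092 = 3·325 + 117; 325 = 2·117 + 91; 117 = 1·91 + 26; 91 = 3·26 + 13; 26 = 2·13 + 0 → gcd = 13; 468 = 13·36.
Back-substitution yields 30875·(-9791) + 289003·(1046) = 13, so one solution is u = -9791·36 = -352476, v = 1046·36 = 37656.
Solutions in u differ by 289003/13 = 22231; the one in [0, 22231) is -352476 mod 22231 = 3220.

3220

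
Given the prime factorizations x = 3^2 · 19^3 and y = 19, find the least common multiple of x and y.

max exponent per prime: 3^2 · 19^3 = 61731

61731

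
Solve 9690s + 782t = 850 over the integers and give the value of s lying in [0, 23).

Reduce mod 782: 9690s ≡ 850 (mod 782). With g = gcd(9690, 782) = 34 dividing 850, divide through: 285s ≡ 25 (mod 23).
Since gcd(285, 23) = 1, s ≡ 25·(285)⁻¹ ≡ 13 (mod 23). Smallest non-negative: 13.

13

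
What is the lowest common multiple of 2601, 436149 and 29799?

2601 = 3² · 17²; 436149 = 3² · 7² · 23 · 43; 29799 = 3² · 7 · 11 · 43
lcm takes max exponent of each prime: 3² · 7² · 11 · 17² · 23 · 43 = 1386517671

1386517671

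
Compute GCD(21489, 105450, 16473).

21489 = 3 · 13 · 19 · 29; 105450 = 2 · 3 · 5² · 19 · 37; 16473 = 3 · 17² · 19
gcd takes min exponent of each prime: 3 · 19 = 57

57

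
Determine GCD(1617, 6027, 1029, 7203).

1617 = 3 · 7² · 11; 6027 = 3 · 7² · 41; 1029 = 3 · 7³; 7203 = 3 · 7⁴
gcd takes min exponent of each prime: 3 · 7² = 147

147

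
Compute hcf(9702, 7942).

Euclid: 9702 = 1·7942 + 1760; 7942 = 4·1760 + 902; 1760 = 1·902 + 858; 902 = 1·858 + 44; 858 = 19·44 + 22; 44 = 2·22 + 0. Last nonzero remainder: 22.

22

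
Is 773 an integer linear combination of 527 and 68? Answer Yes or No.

By Bézout, 527x − 68y = 773 has integer solutions iff gcd(527, 68) | 773.
Euclid: 527 = 7·68 + 51; 68 = 1·51 + 17; 51 = 3·17 + 0. gcd = 17; 773 mod 17 = 8. No.

No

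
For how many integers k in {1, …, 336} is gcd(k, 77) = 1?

262

77 = 7·11. Inclusion–exclusion on these primes:
336 − ⌊336/7⌋ − ⌊336/11⌋ + ⌊336/77⌋ = 262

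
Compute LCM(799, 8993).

422671

gcd first: 8993 = 11·799 + 204; 799 = 3·204 + 187; 204 = 1·187 + 17; 187 = 11·17 + 0 → gcd = 17
lcm = 799·8993/gcd = 7185407/17 = 422671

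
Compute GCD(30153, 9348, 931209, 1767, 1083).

gcd(30153, 9348): 30153 = 3·9348 + 2109; 9348 = 4·2109 + 912; 2109 = 2·912 + 285; 912 = 3·285 + 57; 285 = 5·57 + 0 → 57
gcd(57, 931209): 931209 = 16337·57 + 0 → 57
gcd(57, 1767): 1767 = 31·57 + 0 → 57
gcd(57, 1083): 1083 = 19·57 + 0 → 57

57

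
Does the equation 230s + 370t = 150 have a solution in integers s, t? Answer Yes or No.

Yes

gcd(230, 370): 370 = 1·230 + 140; 230 = 1·140 + 90; 140 = 1·90 + 50; 90 = 1·50 + 40; 50 = 1·40 + 10; 40 = 4·10 + 0 → 10
10 divides 150, so a solution exists.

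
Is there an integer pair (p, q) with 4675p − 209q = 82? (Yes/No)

No

gcd(4675, 209): 4675 = 22·209 + 77; 209 = 2·77 + 55; 77 = 1·55 + 22; 55 = 2·22 + 11; 22 = 2·11 + 0 → 11
11 does not divide 82, so a solution does not exist.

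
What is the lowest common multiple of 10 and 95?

10 = 2 · 5; 95 = 5 · 19
max exponents: 2 · 5 · 19 = 190

190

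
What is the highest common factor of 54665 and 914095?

Euclid: 914095 = 16·54665 + 39455; 54665 = 1·39455 + 15210; 39455 = 2·15210 + 9035; 15210 = 1·9035 + 6175; 9035 = 1·6175 + 2860; 6175 = 2·2860 + 455; 2860 = 6·455 + 130; 455 = 3·130 + 65; 130 = 2·65 + 0. Last nonzero remainder: 65.

65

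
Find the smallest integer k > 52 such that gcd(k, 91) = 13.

91 = 13·7. Any k with gcd(k, 91) = 13 is a multiple of 13, say 13s, with s coprime to 7.
Need s > 52/13, so s ≥ 5. First s ≥ 5 with gcd(s, 7) = 1 is s = 5. Thus k = 13·5 = 65.

65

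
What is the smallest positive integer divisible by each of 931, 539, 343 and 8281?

12115103

931 = 7² · 19; 539 = 7² · 11; 343 = 7³; 8281 = 7² · 13²
lcm takes max exponent of each prime: 7³ · 11 · 13² · 19 = 12115103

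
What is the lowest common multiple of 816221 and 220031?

1509192629

gcd first: 816221 = 3·220031 + 156128; 220031 = 1·156128 + 63903; 156128 = 2·63903 + 28322; 63903 = 2·28322 + 7259; 28322 = 3·7259 + 6545; 7259 = 1·6545 + 714; 6545 = 9·714 + 119; 714 = 6·119 + 0 → gcd = 119
lcm = 816221·220031/gcd = 179593922851/119 = 1509192629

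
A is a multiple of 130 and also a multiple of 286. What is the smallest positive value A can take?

1430

gcd first: 286 = 2·130 + 26; 130 = 5·26 + 0 → gcd = 26
lcm = 130·286/gcd = 37180/26 = 1430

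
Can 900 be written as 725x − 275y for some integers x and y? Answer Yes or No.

Yes

gcd(725, 275): 725 = 2·275 + 175; 275 = 1·175 + 100; 175 = 1·100 + 75; 100 = 1·75 + 25; 75 = 3·25 + 0 → 25
25 divides 900, so a solution exists.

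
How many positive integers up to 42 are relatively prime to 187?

187 = 11·17. Inclusion–exclusion on these primes:
42 − ⌊42/11⌋ − ⌊42/17⌋ + ⌊42/187⌋ = 37

37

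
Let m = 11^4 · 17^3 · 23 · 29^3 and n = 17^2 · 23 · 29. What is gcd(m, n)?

192763

min exponent per shared prime: 17^2 · 23 · 29 = 192763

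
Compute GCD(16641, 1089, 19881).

9

16641 = 3² · 43²; 1089 = 3² · 11²; 19881 = 3² · 47²
gcd takes min exponent of each prime: 3² = 9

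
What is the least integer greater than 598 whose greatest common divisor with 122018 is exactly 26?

gcd(a, 122018) = 26 forces 26 | a; write a = 26s. Then gcd(26s, 26·4693) = 26·gcd(s, 4693), so need gcd(s, 4693) = 1.
26s > 598 gives s ≥ 24. The least s ≥ 24 coprime to 4693 is 24, so a = 26·24 = 624.

624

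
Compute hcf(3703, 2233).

3703 = 7 · 23²
2233 = 7 · 11 · 29
Common: 7 = 7

7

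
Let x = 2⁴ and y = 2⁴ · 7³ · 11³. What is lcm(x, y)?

7304528

max exponent per prime: 2⁴ · 7³ · 11³ = 7304528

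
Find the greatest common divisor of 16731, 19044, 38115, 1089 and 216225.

gcd(16731, 19044): 19044 = 1·16731 + 2313; 16731 = 7·2313 + 540; 2313 = 4·540 + 153; 540 = 3·153 + 81; 153 = 1·81 + 72; 81 = 1·72 + 9; 72 = 8·9 + 0 → 9
gcd(9, 38115): 38115 = 4235·9 + 0 → 9
gcd(9, 1089): 1089 = 121·9 + 0 → 9
gcd(9, 216225): 216225 = 24025·9 + 0 → 9

9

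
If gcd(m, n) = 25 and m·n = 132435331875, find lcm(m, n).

5297413275

Since gcd(m,n)·lcm(m,n) = mn, lcm = 132435331875/25 = 5297413275.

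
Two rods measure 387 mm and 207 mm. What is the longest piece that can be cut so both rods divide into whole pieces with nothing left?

387 = 3² · 43
207 = 3² · 23
Common: 3² = 9

9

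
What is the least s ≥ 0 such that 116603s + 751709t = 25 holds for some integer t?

726412

Euclid: 751709 = 6·116603 + 52091; 116603 = 2·52091 + 12421; 52091 = 4·12421 + 2407; 12421 = 5·2407 + 386; 2407 = 6·386 + 91; 386 = 4·91 + 22; 91 = 4·22 + 3; 22 = 7·3 + 1; 3 = 3·1 + 0 → gcd = 1; 25 = 1·25.
Back-substitution yields 116603·(239535) + 751709·(-37156) = 1, so one solution is s = 239535·25 = 5988375, t = -37156·25 = -928900.
Solutions in s differ by 751709/1 = 751709; the one in [0, 751709) is 5988375 mod 751709 = 726412.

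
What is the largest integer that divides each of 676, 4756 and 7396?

4

676 = 2² · 13²; 4756 = 2² · 29 · 41; 7396 = 2² · 43²
gcd takes min exponent of each prime: 2² = 4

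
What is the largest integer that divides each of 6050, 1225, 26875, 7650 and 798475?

gcd(6050, 1225): 6050 = 4·1225 + 1150; 1225 = 1·1150 + 75; 1150 = 15·75 + 25; 75 = 3·25 + 0 → 25
gcd(25, 26875): 26875 = 1075·25 + 0 → 25
gcd(25, 7650): 7650 = 306·25 + 0 → 25
gcd(25, 798475): 798475 = 31939·25 + 0 → 25

25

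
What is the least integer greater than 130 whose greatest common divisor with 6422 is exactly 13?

143

gcd(a, 6422) = 13 forces 13 | a; write a = 13s. Then gcd(13s, 13·494) = 13·gcd(s, 494), so need gcd(s, 494) = 1.
13s > 130 gives s ≥ 11. The least s ≥ 11 coprime to 494 is 11, so a = 13·11 = 143.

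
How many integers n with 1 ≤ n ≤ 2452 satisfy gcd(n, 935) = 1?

935 = 5·11·17. Inclusion–exclusion on these primes:
2452 − ⌊2452/5⌋ − ⌊2452/11⌋ − ⌊2452/17⌋ + ⌊2452/55⌋ + ⌊2452/85⌋ + ⌊2452/187⌋ − ⌊2452/935⌋ = 1679

1679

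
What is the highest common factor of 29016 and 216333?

Euclid: 216333 = 7·29016 + 13221; 29016 = 2·13221 + 2574; 13221 = 5·2574 + 351; 2574 = 7·351 + 117; 351 = 3·117 + 0. Last nonzero remainder: 117.

117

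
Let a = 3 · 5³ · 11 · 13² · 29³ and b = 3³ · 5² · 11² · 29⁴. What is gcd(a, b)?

20120925

min exponent per shared prime: 3 · 5² · 11 · 29³ = 20120925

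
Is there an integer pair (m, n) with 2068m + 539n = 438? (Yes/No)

gcd(2068, 539): 2068 = 3·539 + 451; 539 = 1·451 + 88; 451 = 5·88 + 11; 88 = 8·11 + 0 → 11
11 does not divide 438, so a solution does not exist.

No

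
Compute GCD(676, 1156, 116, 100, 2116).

676 = 2² · 13²; 1156 = 2² · 17²; 116 = 2² · 29; 100 = 2² · 5²; 2116 = 2² · 23²
gcd takes min exponent of each prime: 2² = 4

4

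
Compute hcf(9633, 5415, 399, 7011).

gcd(9633, 5415): 9633 = 1·5415 + 4218; 5415 = 1·4218 + 1197; 4218 = 3·1197 + 627; 1197 = 1·627 + 570; 627 = 1·570 + 57; 570 = 10·57 + 0 → 57
gcd(57, 399): 399 = 7·57 + 0 → 57
gcd(57, 7011): 7011 = 123·57 + 0 → 57

57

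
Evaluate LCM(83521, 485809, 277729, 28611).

83521 = 17⁴; 485809 = 17² · 41²; 277729 = 17² · 31²; 28611 = 3² · 11 · 17²
lcm takes max exponent of each prime: 3² · 11 · 17⁴ · 31² · 41² = 13357401528339

13357401528339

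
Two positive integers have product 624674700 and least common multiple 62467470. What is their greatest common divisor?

10

gcd·lcm = product, so gcd = 624674700/62467470 = 10.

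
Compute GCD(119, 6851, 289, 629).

gcd(119, 6851): 6851 = 57·119 + 68; 119 = 1·68 + 51; 68 = 1·51 + 17; 51 = 3·17 + 0 → 17
gcd(17, 289): 289 = 17·17 + 0 → 17
gcd(17, 629): 629 = 37·17 + 0 → 17

17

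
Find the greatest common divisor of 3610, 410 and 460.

gcd(3610, 410): 3610 = 8·410 + 330; 410 = 1·330 + 80; 330 = 4·80 + 10; 80 = 8·10 + 0 → 10
gcd(10, 460): 460 = 46·10 + 0 → 10

10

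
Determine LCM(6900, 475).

131100

gcd first: 6900 = 14·475 + 250; 475 = 1·250 + 225; 250 = 1·225 + 25; 225 = 9·25 + 0 → gcd = 25
lcm = 6900·475/gcd = 3277500/25 = 131100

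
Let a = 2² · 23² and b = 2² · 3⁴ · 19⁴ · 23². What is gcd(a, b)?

min exponent per shared prime: 2² · 23² = 2116

2116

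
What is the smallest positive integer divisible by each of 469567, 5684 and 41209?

lcm(469567, 5684) = 469567·5684/gcd = 2669018828/49 = 54469772
lcm(54469772, 41209) = 54469772·41209/gcd = 2244644834348/1421 = 1579623388

1579623388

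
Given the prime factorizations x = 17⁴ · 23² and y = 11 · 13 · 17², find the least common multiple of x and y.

max exponent per prime: 11 · 13 · 17⁴ · 23² = 6318113087

6318113087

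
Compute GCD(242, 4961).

Euclid: 4961 = 20·242 + 121; 242 = 2·121 + 0. Last nonzero remainder: 121.

121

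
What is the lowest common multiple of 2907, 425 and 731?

lcm(2907, 425) = 2907·425/gcd = 1235475/17 = 72675
lcm(72675, 731) = 72675·731/gcd = 53125425/17 = 3125025

3125025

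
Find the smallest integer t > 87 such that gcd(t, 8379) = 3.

8379 = 3·2793. Any t with gcd(t, 8379) = 3 is a multiple of 3, say 3s, with s coprime to 2793.
Need s > 87/3, so s ≥ 30. First s ≥ 30 with gcd(s, 2793) = 1 is s = 31. Thus t = 3·31 = 93.

93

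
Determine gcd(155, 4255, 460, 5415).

5

gcd(155, 4255): 4255 = 27·155 + 70; 155 = 2·70 + 15; 70 = 4·15 + 10; 15 = 1·10 + 5; 10 = 2·5 + 0 → 5
gcd(5, 460): 460 = 92·5 + 0 → 5
gcd(5, 5415): 5415 = 1083·5 + 0 → 5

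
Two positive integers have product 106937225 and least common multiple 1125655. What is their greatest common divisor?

gcd·lcm = product, so gcd = 106937225/1125655 = 95.

95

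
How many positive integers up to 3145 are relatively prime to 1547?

Prime factors of 1547: 7, 13, 17. Count integers ≤ 3145 divisible by none of them.
By inclusion–exclusion: 3145 − ⌊3145/7⌋ − ⌊3145/13⌋ − ⌊3145/17⌋ + ⌊3145/91⌋ + ⌊3145/119⌋ + ⌊3145/221⌋ − ⌊3145/1547⌋ = 2342.

2342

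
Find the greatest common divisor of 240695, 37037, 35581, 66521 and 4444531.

91

gcd(240695, 37037): 240695 = 6·37037 + 18473; 37037 = 2·18473 + 91; 18473 = 203·91 + 0 → 91
gcd(91, 35581): 35581 = 391·91 + 0 → 91
gcd(91, 66521): 66521 = 731·91 + 0 → 91
gcd(91, 4444531): 4444531 = 48841·91 + 0 → 91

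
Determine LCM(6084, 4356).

6084 = 2² · 3² · 13²; 4356 = 2² · 3² · 11²
max exponents: 2² · 3² · 11² · 13² = 736164

736164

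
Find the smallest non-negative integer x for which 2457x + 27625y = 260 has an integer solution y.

gcd(2457, 27625) = 13 (Euclid: 27625 = 11·2457 + 598; 2457 = 4·598 + 65; 598 = 9·65 + 13; 65 = 5·13 + 0), and 13 | 260.
Extended Euclid: 2457·(-416) + 27625·(37) = 13. Scale by 20: x₀ = -8320.
General solution x = x₀ + 2125t; reducing mod 2125 gives x = 180 (and y = -16).

180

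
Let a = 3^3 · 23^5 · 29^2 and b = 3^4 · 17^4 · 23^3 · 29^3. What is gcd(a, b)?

276276069

min exponent per shared prime: 3^3 · 23^3 · 29^2 = 276276069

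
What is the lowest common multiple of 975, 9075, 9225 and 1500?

lcm(975, 9075) = 975·9075/gcd = 8848125/75 = 117975
lcm(117975, 9225) = 117975·9225/gcd = 1088319375/75 = 14510925
lcm(14510925, 1500) = 14510925·1500/gcd = 21766387500/75 = 290218500

290218500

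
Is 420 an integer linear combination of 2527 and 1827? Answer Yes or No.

Yes

By Bézout, 2527p + 1827q = 420 has integer solutions iff gcd(2527, 1827) | 420.
Euclid: 2527 = 1·1827 + 700; 1827 = 2·700 + 427; 700 = 1·427 + 273; 427 = 1·273 + 154; 273 = 1·154 + 119; 154 = 1·119 + 35; 119 = 3·35 + 14; 35 = 2·14 + 7; 14 = 2·7 + 0. gcd = 7; 420 mod 7 = 0. Yes.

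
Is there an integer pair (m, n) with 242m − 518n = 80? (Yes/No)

gcd(242, 518): 518 = 2·242 + 34; 242 = 7·34 + 4; 34 = 8·4 + 2; 4 = 2·2 + 0 → 2
2 divides 80, so a solution exists.

Yes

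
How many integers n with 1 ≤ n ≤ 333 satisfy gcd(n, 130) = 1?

Prime factors of 130: 2, 5, 13. Count integers ≤ 333 divisible by none of them.
By inclusion–exclusion: 333 − ⌊333/2⌋ − ⌊333/5⌋ − ⌊333/13⌋ + ⌊333/10⌋ + ⌊333/26⌋ + ⌊333/65⌋ − ⌊333/130⌋ = 124.

124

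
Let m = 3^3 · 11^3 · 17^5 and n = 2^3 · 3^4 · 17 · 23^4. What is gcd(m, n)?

459

min exponent per shared prime: 3^3 · 17 = 459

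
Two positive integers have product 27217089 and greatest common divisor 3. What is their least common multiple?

9072363

Since gcd(p,q)·lcm(p,q) = pq, lcm = 27217089/3 = 9072363.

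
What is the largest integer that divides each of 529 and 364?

1

529 = 23²
364 = 2² · 7 · 13
Common: 1 = 1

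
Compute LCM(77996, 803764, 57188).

lcm(77996, 803764) = 77996·803764/gcd = 62690376944/4 = 15672594236
lcm(15672594236, 57188) = 15672594236·57188/gcd = 896284319168368/1972 = 454505232844

454505232844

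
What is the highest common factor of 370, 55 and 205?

gcd(370, 55): 370 = 6·55 + 40; 55 = 1·40 + 15; 40 = 2·15 + 10; 15 = 1·10 + 5; 10 = 2·5 + 0 → 5
gcd(5, 205): 205 = 41·5 + 0 → 5

5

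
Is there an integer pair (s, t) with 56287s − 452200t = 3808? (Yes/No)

Yes

gcd(56287, 452200): 452200 = 8·56287 + 1904; 56287 = 29·1904 + 1071; 1904 = 1·1071 + 833; 1071 = 1·833 + 238; 833 = 3·238 + 119; 238 = 2·119 + 0 → 119
119 divides 3808, so a solution exists.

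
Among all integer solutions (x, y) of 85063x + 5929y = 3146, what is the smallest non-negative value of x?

39

Reduce mod 5929: 85063x ≡ 3146 (mod 5929). With g = gcd(85063, 5929) = 121 dividing 3146, divide through: 703x ≡ 26 (mod 49).
Since gcd(703, 49) = 1, x ≡ 26·(703)⁻¹ ≡ 39 (mod 49). Smallest non-negative: 39.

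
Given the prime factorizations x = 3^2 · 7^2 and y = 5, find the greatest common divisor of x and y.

1

min exponent per shared prime: (none) = 1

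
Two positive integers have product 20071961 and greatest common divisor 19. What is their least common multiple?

Since gcd(m,n)·lcm(m,n) = mn, lcm = 20071961/19 = 1056419.

1056419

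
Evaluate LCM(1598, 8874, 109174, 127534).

lcm(1598, 8874) = 1598·8874/gcd = 14180652/34 = 417078
lcm(417078, 109174) = 417078·109174/gcd = 45534073572/34 = 1339237458
lcm(1339237458, 127534) = 1339237458·127534/gcd = 170798309968572/34 = 5023479704958

5023479704958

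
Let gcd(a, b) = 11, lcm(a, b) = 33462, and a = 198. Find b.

a·b = gcd·lcm = 11·33462 = 368082, so b = 368082/198 = 1859.

1859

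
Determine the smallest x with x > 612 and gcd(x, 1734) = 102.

gcd(x, 1734) = 102 forces 102 | x; write x = 102s. Then gcd(102s, 102·17) = 102·gcd(s, 17), so need gcd(s, 17) = 1.
102s > 612 gives s ≥ 7. The least s ≥ 7 coprime to 17 is 7, so x = 102·7 = 714.

714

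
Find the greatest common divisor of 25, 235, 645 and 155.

gcd(25, 235): 235 = 9·25 + 10; 25 = 2·10 + 5; 10 = 2·5 + 0 → 5
gcd(5, 645): 645 = 129·5 + 0 → 5
gcd(5, 155): 155 = 31·5 + 0 → 5

5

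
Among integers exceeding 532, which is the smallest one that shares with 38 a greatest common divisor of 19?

Multiples of 19 above 532: 19·29, 19·30, … . Need the cofactor coprime to 38/19 = 2.
Checking s = 29, 30, … the first with gcd(s, 2) = 1 is s = 29, giving 551.

551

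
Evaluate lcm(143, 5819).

75647

gcd first: 5819 = 40·143 + 99; 143 = 1·99 + 44; 99 = 2·44 + 11; 44 = 4·11 + 0 → gcd = 11
lcm = 143·5819/gcd = 832117/11 = 75647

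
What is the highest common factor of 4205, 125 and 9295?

4205 = 5 · 29²; 125 = 5³; 9295 = 5 · 11 · 13²
gcd takes min exponent of each prime: 5 = 5

5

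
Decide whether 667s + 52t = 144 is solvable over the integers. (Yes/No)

Yes

By Bézout, 667s + 52t = 144 has integer solutions iff gcd(667, 52) | 144.
Euclid: 667 = 12·52 + 43; 52 = 1·43 + 9; 43 = 4·9 + 7; 9 = 1·7 + 2; 7 = 3·2 + 1; 2 = 2·1 + 0. gcd = 1; 144 mod 1 = 0. Yes.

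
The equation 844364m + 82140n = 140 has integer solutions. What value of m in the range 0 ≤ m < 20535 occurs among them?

Reduce mod 82140: 844364m ≡ 140 (mod 82140). With g = gcd(844364, 82140) = 4 dividing 140, divide through: 211091m ≡ 35 (mod 20535).
Since gcd(211091, 20535) = 1, m ≡ 35·(211091)⁻¹ ≡ 7930 (mod 20535). Smallest non-negative: 7930.

7930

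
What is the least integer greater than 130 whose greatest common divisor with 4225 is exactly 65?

Multiples of 65 above 130: 65·3, 65·4, … . Need the cofactor coprime to 4225/65 = 65.
Checking s = 3, 4, … the first with gcd(s, 65) = 1 is s = 3, giving 195.

195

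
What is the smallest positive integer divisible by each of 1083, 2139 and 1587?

1083 = 3 · 19²; 2139 = 3 · 23 · 31; 1587 = 3 · 23²
lcm takes max exponent of each prime: 3 · 19² · 23² · 31 = 17760117

17760117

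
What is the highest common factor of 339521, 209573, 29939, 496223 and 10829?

gcd(339521, 209573): 339521 = 1·209573 + 129948; 209573 = 1·129948 + 79625; 129948 = 1·79625 + 50323; 79625 = 1·50323 + 29302; 50323 = 1·29302 + 21021; 29302 = 1·21021 + 8281; 21021 = 2·8281 + 4459; 8281 = 1·4459 + 3822; 4459 = 1·3822 + 637; 3822 = 6·637 + 0 → 637
gcd(637, 29939): 29939 = 47·637 + 0 → 637
gcd(637, 496223): 496223 = 779·637 + 0 → 637
gcd(637, 10829): 10829 = 17·637 + 0 → 637

637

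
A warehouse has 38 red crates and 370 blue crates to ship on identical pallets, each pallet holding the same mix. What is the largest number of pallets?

2

38 = 2 · 19
370 = 2 · 5 · 37
Common: 2 = 2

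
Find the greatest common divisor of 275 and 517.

11

Euclid: 517 = 1·275 + 242; 275 = 1·242 + 33; 242 = 7·33 + 11; 33 = 3·11 + 0. Last nonzero remainder: 11.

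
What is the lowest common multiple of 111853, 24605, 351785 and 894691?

73637064095315

111853 = 7 · 19 · 29²; 24605 = 5 · 7 · 19 · 37; 351785 = 5 · 7 · 19 · 23²; 894691 = 7² · 19 · 31²
lcm takes max exponent of each prime: 5 · 7² · 19 · 23² · 29² · 31² · 37 = 73637064095315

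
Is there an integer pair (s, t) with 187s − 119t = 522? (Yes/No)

No

gcd(187, 119): 187 = 1·119 + 68; 119 = 1·68 + 51; 68 = 1·51 + 17; 51 = 3·17 + 0 → 17
17 does not divide 522, so a solution does not exist.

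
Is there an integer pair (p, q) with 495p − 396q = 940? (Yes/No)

No

gcd(495, 396): 495 = 1·396 + 99; 396 = 4·99 + 0 → 99
99 does not divide 940, so a solution does not exist.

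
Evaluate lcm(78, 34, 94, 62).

1931982

78 = 2 · 3 · 13; 34 = 2 · 17; 94 = 2 · 47; 62 = 2 · 31
lcm takes max exponent of each prime: 2 · 3 · 13 · 17 · 31 · 47 = 1931982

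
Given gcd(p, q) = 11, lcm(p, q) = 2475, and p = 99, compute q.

275

p·q = gcd·lcm = 11·2475 = 27225, so q = 27225/99 = 275.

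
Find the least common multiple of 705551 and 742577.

705551 = 7³ · 11² · 17; 742577 = 11² · 17 · 19²
max exponents: 7³ · 11² · 17 · 19² = 254703911

254703911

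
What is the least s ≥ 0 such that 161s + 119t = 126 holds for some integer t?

Reduce mod 119: 161s ≡ 126 (mod 119). With g = gcd(161, 119) = 7 dividing 126, divide through: 23s ≡ 18 (mod 17).
Since gcd(23, 17) = 1, s ≡ 18·(23)⁻¹ ≡ 3 (mod 17). Smallest non-negative: 3.

3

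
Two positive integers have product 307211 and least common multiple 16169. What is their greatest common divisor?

From gcd × lcm = pq: gcd = 307211 / 16169 = 19.

19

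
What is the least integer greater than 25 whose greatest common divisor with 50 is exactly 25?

75

Multiples of 25 above 25: 25·2, 25·3, … . Need the cofactor coprime to 50/25 = 2.
Checking s = 2, 3, … the first with gcd(s, 2) = 1 is s = 3, giving 75.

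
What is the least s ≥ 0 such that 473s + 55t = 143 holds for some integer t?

1

Reduce mod 55: 473s ≡ 143 (mod 55). With g = gcd(473, 55) = 11 dividing 143, divide through: 43s ≡ 13 (mod 5).
Since gcd(43, 5) = 1, s ≡ 13·(43)⁻¹ ≡ 1 (mod 5). Smallest non-negative: 1.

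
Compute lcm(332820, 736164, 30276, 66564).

lcm(332820, 736164) = 332820·736164/gcd = 245010102480/36 = 6805836180
lcm(6805836180, 30276) = 6805836180·30276/gcd = 206053496185680/36 = 5723708227380
lcm(5723708227380, 66564) = 5723708227380·66564/gcd = 380992914447322320/66564 = 5723708227380

5723708227380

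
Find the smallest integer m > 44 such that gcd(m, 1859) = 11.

Multiples of 11 above 44: 11·5, 11·6, … . Need the cofactor coprime to 1859/11 = 169.
Checking s = 5, 6, … the first with gcd(s, 169) = 1 is s = 5, giving 55.

55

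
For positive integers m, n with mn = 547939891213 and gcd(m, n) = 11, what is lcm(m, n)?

49812717383

Since gcd(m,n)·lcm(m,n) = mn, lcm = 547939891213/11 = 49812717383.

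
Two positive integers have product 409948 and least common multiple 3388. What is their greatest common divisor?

gcd·lcm = product, so gcd = 409948/3388 = 121.

121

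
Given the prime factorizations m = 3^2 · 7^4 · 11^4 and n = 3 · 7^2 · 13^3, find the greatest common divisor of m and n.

min exponent per shared prime: 3 · 7^2 = 147

147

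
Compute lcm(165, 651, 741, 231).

165 = 3 · 5 · 11; 651 = 3 · 7 · 31; 741 = 3 · 13 · 19; 231 = 3 · 7 · 11
lcm takes max exponent of each prime: 3 · 5 · 7 · 11 · 13 · 19 · 31 = 8843835

8843835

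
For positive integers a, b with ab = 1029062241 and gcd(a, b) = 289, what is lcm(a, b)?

For any two positive integers, gcd × lcm equals their product. Hence lcm = 1029062241 / 289 = 3560769.

3560769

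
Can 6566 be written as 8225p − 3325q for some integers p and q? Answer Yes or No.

No

By Bézout, 8225p − 3325q = 6566 has integer solutions iff gcd(8225, 3325) | 6566.
Euclid: 8225 = 2·3325 + 1575; 3325 = 2·1575 + 175; 1575 = 9·175 + 0. gcd = 175; 6566 mod 175 = 91. No.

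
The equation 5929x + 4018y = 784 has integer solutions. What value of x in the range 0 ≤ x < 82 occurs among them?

gcd(5929, 4018) = 49 (Euclid: 5929 = 1·4018 + 1911; 4018 = 2·1911 + 196; 1911 = 9·196 + 147; 196 = 1·147 + 49; 147 = 3·49 + 0), and 49 | 784.
Extended Euclid: 5929·(-21) + 4018·(31) = 49. Scale by 16: x₀ = -336.
General solution x = x₀ + 82t; reducing mod 82 gives x = 74 (and y = -109).

74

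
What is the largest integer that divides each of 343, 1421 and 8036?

gcd(343, 1421): 1421 = 4·343 + 49; 343 = 7·49 + 0 → 49
gcd(49, 8036): 8036 = 164·49 + 0 → 49

49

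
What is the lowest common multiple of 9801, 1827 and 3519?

9801 = 3⁴ · 11²; 1827 = 3² · 7 · 29; 3519 = 3² · 17 · 23
lcm takes max exponent of each prime: 3⁴ · 7 · 11² · 17 · 23 · 29 = 777934773

777934773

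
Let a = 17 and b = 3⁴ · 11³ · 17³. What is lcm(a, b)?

max exponent per prime: 3⁴ · 11³ · 17³ = 529675443

529675443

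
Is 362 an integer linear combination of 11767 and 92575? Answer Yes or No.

By Bézout, 11767x − 92575y = 362 has integer solutions iff gcd(11767, 92575) | 362.
Euclid: 92575 = 7·11767 + 10206; 11767 = 1·10206 + 1561; 10206 = 6·1561 + 840; 1561 = 1·840 + 721; 840 = 1·721 + 119; 721 = 6·119 + 7; 119 = 17·7 + 0. gcd = 7; 362 mod 7 = 5. No.

No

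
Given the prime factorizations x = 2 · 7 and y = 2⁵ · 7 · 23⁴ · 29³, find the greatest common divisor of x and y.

min exponent per shared prime: 2 · 7 = 14

14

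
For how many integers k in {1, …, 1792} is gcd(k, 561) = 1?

1023

Prime factors of 561: 3, 11, 17. Count integers ≤ 1792 divisible by none of them.
By inclusion–exclusion: 1792 − ⌊1792/3⌋ − ⌊1792/11⌋ − ⌊1792/17⌋ + ⌊1792/33⌋ + ⌊1792/51⌋ + ⌊1792/187⌋ − ⌊1792/561⌋ = 1023.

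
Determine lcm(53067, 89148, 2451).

53067 = 3 · 7² · 19²; 89148 = 2² · 3 · 17 · 19 · 23; 2451 = 3 · 19 · 43
lcm takes max exponent of each prime: 2² · 3 · 7² · 17 · 19² · 23 · 43 = 3568861884

3568861884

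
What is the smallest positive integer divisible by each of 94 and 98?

4606

94 = 2 · 47; 98 = 2 · 7²
max exponents: 2 · 7² · 47 = 4606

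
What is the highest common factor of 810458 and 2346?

34

Euclid: 810458 = 345·2346 + 1088; 2346 = 2·1088 + 170; 1088 = 6·170 + 68; 170 = 2·68 + 34; 68 = 2·34 + 0. Last nonzero remainder: 34.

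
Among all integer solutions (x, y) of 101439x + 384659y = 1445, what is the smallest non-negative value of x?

292

gcd(101439, 384659) = 289 (Euclid: 384659 = 3·101439 + 80342; 101439 = 1·80342 + 21097; 80342 = 3·21097 + 17051; 21097 = 1·17051 + 4046; 17051 = 4·4046 + 867; 4046 = 4·867 + 578; 867 = 1·578 + 289; 578 = 2·289 + 0), and 289 | 1445.
Extended Euclid: 101439·(-474) + 384659·(125) = 289. Scale by 5: x₀ = -2370.
General solution x = x₀ + 1331t; reducing mod 1331 gives x = 292 (and y = -77).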